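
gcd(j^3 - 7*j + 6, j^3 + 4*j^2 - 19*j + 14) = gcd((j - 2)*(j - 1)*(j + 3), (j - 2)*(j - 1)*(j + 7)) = j^2 - 3*j + 2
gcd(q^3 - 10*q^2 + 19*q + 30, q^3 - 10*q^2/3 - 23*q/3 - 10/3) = q^2 - 4*q - 5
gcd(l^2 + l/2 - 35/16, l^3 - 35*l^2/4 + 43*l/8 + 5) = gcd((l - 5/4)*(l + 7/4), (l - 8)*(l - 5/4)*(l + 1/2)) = l - 5/4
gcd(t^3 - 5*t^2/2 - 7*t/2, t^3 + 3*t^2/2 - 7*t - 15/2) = t + 1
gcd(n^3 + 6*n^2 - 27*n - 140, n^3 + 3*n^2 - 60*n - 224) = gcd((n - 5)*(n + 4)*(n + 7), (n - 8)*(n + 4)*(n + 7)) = n^2 + 11*n + 28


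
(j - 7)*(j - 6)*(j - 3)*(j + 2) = j^4 - 14*j^3 + 49*j^2 + 36*j - 252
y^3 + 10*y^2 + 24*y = y*(y + 4)*(y + 6)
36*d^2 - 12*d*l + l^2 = (-6*d + l)^2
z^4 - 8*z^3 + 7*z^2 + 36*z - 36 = (z - 6)*(z - 3)*(z - 1)*(z + 2)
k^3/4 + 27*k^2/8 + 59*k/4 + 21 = (k/4 + 1)*(k + 7/2)*(k + 6)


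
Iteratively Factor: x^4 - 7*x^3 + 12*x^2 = (x)*(x^3 - 7*x^2 + 12*x) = x^2*(x^2 - 7*x + 12) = x^2*(x - 4)*(x - 3)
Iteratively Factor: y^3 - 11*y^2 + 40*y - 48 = (y - 3)*(y^2 - 8*y + 16) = (y - 4)*(y - 3)*(y - 4)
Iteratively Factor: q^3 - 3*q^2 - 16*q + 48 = (q - 3)*(q^2 - 16) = (q - 3)*(q + 4)*(q - 4)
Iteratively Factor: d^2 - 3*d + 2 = (d - 1)*(d - 2)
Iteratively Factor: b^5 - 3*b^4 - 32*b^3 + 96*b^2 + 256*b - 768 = (b + 4)*(b^4 - 7*b^3 - 4*b^2 + 112*b - 192) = (b - 4)*(b + 4)*(b^3 - 3*b^2 - 16*b + 48) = (b - 4)^2*(b + 4)*(b^2 + b - 12) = (b - 4)^2*(b - 3)*(b + 4)*(b + 4)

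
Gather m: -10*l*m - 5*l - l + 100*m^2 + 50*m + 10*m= -6*l + 100*m^2 + m*(60 - 10*l)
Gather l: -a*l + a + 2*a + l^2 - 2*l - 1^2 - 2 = 3*a + l^2 + l*(-a - 2) - 3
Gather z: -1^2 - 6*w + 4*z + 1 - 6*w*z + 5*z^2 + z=-6*w + 5*z^2 + z*(5 - 6*w)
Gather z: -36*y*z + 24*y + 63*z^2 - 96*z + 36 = 24*y + 63*z^2 + z*(-36*y - 96) + 36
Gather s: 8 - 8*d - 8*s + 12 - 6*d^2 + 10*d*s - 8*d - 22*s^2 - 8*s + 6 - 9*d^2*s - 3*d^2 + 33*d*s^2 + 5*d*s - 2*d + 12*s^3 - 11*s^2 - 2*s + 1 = -9*d^2 - 18*d + 12*s^3 + s^2*(33*d - 33) + s*(-9*d^2 + 15*d - 18) + 27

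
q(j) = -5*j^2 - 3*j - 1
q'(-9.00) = 87.00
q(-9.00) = -379.00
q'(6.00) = -63.00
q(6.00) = -199.00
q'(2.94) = -32.40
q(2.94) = -53.04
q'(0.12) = -4.20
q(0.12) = -1.43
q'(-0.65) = 3.50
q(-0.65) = -1.16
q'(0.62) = -9.20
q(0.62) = -4.78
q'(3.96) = -42.60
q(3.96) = -91.29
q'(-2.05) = 17.50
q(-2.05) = -15.86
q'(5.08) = -53.80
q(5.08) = -145.27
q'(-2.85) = 25.50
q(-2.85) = -33.06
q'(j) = -10*j - 3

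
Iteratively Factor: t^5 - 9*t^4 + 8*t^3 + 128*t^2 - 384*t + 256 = (t - 4)*(t^4 - 5*t^3 - 12*t^2 + 80*t - 64) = (t - 4)*(t - 1)*(t^3 - 4*t^2 - 16*t + 64) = (t - 4)^2*(t - 1)*(t^2 - 16) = (t - 4)^2*(t - 1)*(t + 4)*(t - 4)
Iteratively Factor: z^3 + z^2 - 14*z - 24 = (z + 2)*(z^2 - z - 12) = (z - 4)*(z + 2)*(z + 3)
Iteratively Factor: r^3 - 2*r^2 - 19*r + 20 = (r - 5)*(r^2 + 3*r - 4) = (r - 5)*(r - 1)*(r + 4)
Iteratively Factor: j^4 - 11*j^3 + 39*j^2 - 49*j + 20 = (j - 1)*(j^3 - 10*j^2 + 29*j - 20) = (j - 5)*(j - 1)*(j^2 - 5*j + 4) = (j - 5)*(j - 1)^2*(j - 4)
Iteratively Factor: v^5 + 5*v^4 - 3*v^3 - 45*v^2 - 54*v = (v + 3)*(v^4 + 2*v^3 - 9*v^2 - 18*v) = (v - 3)*(v + 3)*(v^3 + 5*v^2 + 6*v) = (v - 3)*(v + 2)*(v + 3)*(v^2 + 3*v) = (v - 3)*(v + 2)*(v + 3)^2*(v)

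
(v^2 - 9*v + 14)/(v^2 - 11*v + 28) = (v - 2)/(v - 4)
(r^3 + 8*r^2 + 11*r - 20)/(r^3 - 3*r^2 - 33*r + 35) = (r + 4)/(r - 7)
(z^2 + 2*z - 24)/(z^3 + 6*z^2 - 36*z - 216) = (z - 4)/(z^2 - 36)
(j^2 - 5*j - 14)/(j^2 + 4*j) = (j^2 - 5*j - 14)/(j*(j + 4))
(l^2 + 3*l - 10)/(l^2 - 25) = (l - 2)/(l - 5)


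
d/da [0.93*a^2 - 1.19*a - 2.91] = 1.86*a - 1.19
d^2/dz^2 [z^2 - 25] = 2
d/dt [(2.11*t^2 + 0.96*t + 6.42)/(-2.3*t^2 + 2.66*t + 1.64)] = (7.8206*t^2 + 36.4528*t - 15.5028)/(5.29*t^4 - 12.236*t^3 - 0.468399999999998*t^2 + 8.7248*t + 2.6896)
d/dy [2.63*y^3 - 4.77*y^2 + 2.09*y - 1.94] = 7.89*y^2 - 9.54*y + 2.09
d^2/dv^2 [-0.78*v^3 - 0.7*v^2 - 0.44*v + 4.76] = -4.68*v - 1.4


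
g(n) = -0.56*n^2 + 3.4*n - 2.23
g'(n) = 3.4 - 1.12*n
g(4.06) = 2.34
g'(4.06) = -1.15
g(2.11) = 2.45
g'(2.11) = 1.04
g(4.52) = 1.70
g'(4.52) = -1.66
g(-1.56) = -8.90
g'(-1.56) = 5.15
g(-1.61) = -9.16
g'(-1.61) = 5.20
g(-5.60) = -38.83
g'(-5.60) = 9.67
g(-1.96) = -11.05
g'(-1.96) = 5.60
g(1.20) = 1.04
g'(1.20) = 2.06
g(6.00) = -1.99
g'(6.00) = -3.32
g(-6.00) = -42.79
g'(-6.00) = 10.12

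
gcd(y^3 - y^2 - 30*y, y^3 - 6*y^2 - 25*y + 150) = y^2 - y - 30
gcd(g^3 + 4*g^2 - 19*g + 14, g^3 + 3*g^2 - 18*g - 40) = 1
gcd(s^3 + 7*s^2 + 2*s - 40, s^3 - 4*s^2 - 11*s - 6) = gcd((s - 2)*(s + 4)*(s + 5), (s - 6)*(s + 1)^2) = 1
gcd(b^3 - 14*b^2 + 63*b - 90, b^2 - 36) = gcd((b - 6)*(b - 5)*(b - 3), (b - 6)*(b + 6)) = b - 6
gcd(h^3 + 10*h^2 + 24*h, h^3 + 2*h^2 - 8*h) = h^2 + 4*h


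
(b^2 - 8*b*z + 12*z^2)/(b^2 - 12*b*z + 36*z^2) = (-b + 2*z)/(-b + 6*z)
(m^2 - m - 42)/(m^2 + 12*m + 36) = (m - 7)/(m + 6)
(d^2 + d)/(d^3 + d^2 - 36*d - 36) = d/(d^2 - 36)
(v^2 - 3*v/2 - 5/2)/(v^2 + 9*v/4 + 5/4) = 2*(2*v - 5)/(4*v + 5)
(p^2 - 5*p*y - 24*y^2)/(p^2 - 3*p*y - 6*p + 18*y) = (p^2 - 5*p*y - 24*y^2)/(p^2 - 3*p*y - 6*p + 18*y)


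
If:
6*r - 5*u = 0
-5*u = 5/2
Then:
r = -5/12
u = -1/2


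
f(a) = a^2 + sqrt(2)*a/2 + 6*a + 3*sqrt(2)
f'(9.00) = 24.71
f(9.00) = 145.61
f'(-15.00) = -23.29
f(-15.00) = 128.64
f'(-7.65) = -8.59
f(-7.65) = 11.46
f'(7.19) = 21.09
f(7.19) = 104.16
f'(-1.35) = 4.01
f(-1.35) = -2.99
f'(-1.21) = 4.29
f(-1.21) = -2.41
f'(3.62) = 13.95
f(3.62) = 41.63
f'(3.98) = 14.67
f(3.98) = 46.78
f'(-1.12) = 4.47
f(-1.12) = -2.01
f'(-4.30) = -1.89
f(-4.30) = -6.11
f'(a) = 2*a + sqrt(2)/2 + 6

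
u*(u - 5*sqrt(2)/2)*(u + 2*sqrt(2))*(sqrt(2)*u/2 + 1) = sqrt(2)*u^4/2 + u^3/2 - 11*sqrt(2)*u^2/2 - 10*u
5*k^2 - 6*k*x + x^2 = (-5*k + x)*(-k + x)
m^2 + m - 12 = (m - 3)*(m + 4)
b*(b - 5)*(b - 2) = b^3 - 7*b^2 + 10*b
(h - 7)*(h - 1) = h^2 - 8*h + 7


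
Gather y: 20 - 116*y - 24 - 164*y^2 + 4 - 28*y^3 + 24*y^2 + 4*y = -28*y^3 - 140*y^2 - 112*y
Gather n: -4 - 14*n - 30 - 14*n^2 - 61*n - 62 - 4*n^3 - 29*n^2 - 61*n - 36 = -4*n^3 - 43*n^2 - 136*n - 132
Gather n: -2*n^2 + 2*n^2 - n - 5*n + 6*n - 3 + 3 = 0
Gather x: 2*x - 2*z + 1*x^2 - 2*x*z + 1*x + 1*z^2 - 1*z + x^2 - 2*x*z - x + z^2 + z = 2*x^2 + x*(2 - 4*z) + 2*z^2 - 2*z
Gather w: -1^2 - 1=-2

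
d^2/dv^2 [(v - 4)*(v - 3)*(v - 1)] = 6*v - 16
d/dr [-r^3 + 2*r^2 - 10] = r*(4 - 3*r)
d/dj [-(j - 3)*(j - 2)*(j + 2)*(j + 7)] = -4*j^3 - 12*j^2 + 50*j + 16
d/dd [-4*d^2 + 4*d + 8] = 4 - 8*d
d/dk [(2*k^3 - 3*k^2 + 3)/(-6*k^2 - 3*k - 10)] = 3*(-4*k^4 - 4*k^3 - 17*k^2 + 32*k + 3)/(36*k^4 + 36*k^3 + 129*k^2 + 60*k + 100)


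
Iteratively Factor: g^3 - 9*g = (g - 3)*(g^2 + 3*g) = g*(g - 3)*(g + 3)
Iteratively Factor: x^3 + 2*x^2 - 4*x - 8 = (x - 2)*(x^2 + 4*x + 4) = (x - 2)*(x + 2)*(x + 2)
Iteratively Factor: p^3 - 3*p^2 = (p)*(p^2 - 3*p) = p*(p - 3)*(p)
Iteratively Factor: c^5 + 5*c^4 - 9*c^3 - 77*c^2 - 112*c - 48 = (c - 4)*(c^4 + 9*c^3 + 27*c^2 + 31*c + 12) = (c - 4)*(c + 4)*(c^3 + 5*c^2 + 7*c + 3) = (c - 4)*(c + 3)*(c + 4)*(c^2 + 2*c + 1) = (c - 4)*(c + 1)*(c + 3)*(c + 4)*(c + 1)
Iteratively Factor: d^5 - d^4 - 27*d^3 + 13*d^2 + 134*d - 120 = (d - 2)*(d^4 + d^3 - 25*d^2 - 37*d + 60) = (d - 2)*(d - 1)*(d^3 + 2*d^2 - 23*d - 60) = (d - 5)*(d - 2)*(d - 1)*(d^2 + 7*d + 12) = (d - 5)*(d - 2)*(d - 1)*(d + 4)*(d + 3)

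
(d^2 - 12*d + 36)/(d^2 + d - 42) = (d - 6)/(d + 7)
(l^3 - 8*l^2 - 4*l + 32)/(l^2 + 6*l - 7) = (l^3 - 8*l^2 - 4*l + 32)/(l^2 + 6*l - 7)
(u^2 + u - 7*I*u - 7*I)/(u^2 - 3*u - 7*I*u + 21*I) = (u + 1)/(u - 3)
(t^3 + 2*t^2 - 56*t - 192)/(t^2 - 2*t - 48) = t + 4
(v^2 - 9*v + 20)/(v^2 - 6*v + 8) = (v - 5)/(v - 2)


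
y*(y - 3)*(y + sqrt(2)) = y^3 - 3*y^2 + sqrt(2)*y^2 - 3*sqrt(2)*y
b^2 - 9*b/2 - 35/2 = (b - 7)*(b + 5/2)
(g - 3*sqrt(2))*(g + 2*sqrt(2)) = g^2 - sqrt(2)*g - 12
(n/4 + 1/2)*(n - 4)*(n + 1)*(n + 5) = n^4/4 + n^3 - 15*n^2/4 - 29*n/2 - 10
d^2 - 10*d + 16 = (d - 8)*(d - 2)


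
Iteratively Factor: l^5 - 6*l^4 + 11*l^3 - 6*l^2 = (l)*(l^4 - 6*l^3 + 11*l^2 - 6*l) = l*(l - 1)*(l^3 - 5*l^2 + 6*l) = l*(l - 3)*(l - 1)*(l^2 - 2*l) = l*(l - 3)*(l - 2)*(l - 1)*(l)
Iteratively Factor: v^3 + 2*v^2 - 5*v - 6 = (v - 2)*(v^2 + 4*v + 3) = (v - 2)*(v + 3)*(v + 1)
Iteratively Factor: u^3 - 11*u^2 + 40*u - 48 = (u - 4)*(u^2 - 7*u + 12) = (u - 4)*(u - 3)*(u - 4)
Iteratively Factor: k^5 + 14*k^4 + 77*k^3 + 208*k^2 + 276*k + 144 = (k + 2)*(k^4 + 12*k^3 + 53*k^2 + 102*k + 72) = (k + 2)*(k + 3)*(k^3 + 9*k^2 + 26*k + 24) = (k + 2)*(k + 3)^2*(k^2 + 6*k + 8) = (k + 2)*(k + 3)^2*(k + 4)*(k + 2)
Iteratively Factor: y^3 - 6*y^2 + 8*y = (y)*(y^2 - 6*y + 8) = y*(y - 2)*(y - 4)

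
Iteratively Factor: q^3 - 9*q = (q)*(q^2 - 9) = q*(q + 3)*(q - 3)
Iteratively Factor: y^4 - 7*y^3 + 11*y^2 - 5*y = (y - 1)*(y^3 - 6*y^2 + 5*y) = (y - 1)^2*(y^2 - 5*y) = (y - 5)*(y - 1)^2*(y)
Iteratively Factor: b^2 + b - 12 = (b - 3)*(b + 4)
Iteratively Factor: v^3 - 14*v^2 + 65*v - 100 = (v - 5)*(v^2 - 9*v + 20) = (v - 5)*(v - 4)*(v - 5)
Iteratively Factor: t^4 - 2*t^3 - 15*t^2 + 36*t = (t - 3)*(t^3 + t^2 - 12*t) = (t - 3)*(t + 4)*(t^2 - 3*t) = t*(t - 3)*(t + 4)*(t - 3)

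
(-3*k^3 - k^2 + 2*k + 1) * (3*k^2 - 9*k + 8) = -9*k^5 + 24*k^4 - 9*k^3 - 23*k^2 + 7*k + 8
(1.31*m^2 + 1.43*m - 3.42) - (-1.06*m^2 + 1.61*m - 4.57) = 2.37*m^2 - 0.18*m + 1.15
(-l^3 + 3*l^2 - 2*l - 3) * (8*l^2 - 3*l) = -8*l^5 + 27*l^4 - 25*l^3 - 18*l^2 + 9*l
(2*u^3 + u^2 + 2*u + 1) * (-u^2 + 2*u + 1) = -2*u^5 + 3*u^4 + 2*u^3 + 4*u^2 + 4*u + 1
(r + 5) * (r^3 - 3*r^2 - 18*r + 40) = r^4 + 2*r^3 - 33*r^2 - 50*r + 200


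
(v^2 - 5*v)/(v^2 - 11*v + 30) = v/(v - 6)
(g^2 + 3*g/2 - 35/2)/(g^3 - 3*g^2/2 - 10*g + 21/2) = (g + 5)/(g^2 + 2*g - 3)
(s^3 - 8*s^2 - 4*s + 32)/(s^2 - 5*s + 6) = (s^2 - 6*s - 16)/(s - 3)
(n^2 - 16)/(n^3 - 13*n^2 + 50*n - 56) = (n + 4)/(n^2 - 9*n + 14)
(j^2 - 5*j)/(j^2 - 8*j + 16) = j*(j - 5)/(j^2 - 8*j + 16)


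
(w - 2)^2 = w^2 - 4*w + 4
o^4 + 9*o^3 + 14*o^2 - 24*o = o*(o - 1)*(o + 4)*(o + 6)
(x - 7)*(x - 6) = x^2 - 13*x + 42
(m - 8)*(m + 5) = m^2 - 3*m - 40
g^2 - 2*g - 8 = (g - 4)*(g + 2)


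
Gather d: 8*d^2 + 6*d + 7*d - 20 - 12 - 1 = 8*d^2 + 13*d - 33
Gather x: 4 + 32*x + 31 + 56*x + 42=88*x + 77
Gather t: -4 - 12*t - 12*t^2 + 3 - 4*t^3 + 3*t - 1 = -4*t^3 - 12*t^2 - 9*t - 2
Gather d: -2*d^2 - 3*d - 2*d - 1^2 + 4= -2*d^2 - 5*d + 3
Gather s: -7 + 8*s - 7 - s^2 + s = -s^2 + 9*s - 14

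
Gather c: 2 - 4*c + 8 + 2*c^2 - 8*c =2*c^2 - 12*c + 10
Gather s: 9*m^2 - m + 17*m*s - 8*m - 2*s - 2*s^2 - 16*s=9*m^2 - 9*m - 2*s^2 + s*(17*m - 18)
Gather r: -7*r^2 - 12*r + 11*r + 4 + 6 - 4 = -7*r^2 - r + 6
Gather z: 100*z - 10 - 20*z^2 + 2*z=-20*z^2 + 102*z - 10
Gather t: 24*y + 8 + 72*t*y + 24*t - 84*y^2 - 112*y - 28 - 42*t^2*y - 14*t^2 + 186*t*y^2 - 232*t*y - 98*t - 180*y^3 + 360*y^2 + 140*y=t^2*(-42*y - 14) + t*(186*y^2 - 160*y - 74) - 180*y^3 + 276*y^2 + 52*y - 20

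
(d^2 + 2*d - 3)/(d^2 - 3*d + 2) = (d + 3)/(d - 2)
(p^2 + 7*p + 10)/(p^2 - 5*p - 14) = (p + 5)/(p - 7)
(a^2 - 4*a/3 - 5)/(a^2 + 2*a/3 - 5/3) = (a - 3)/(a - 1)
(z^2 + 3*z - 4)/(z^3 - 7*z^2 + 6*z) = (z + 4)/(z*(z - 6))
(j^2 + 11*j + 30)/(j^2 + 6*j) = (j + 5)/j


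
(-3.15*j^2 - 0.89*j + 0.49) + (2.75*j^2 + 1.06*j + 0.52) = -0.4*j^2 + 0.17*j + 1.01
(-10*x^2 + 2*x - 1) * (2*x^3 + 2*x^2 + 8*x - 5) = -20*x^5 - 16*x^4 - 78*x^3 + 64*x^2 - 18*x + 5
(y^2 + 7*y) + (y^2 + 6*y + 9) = 2*y^2 + 13*y + 9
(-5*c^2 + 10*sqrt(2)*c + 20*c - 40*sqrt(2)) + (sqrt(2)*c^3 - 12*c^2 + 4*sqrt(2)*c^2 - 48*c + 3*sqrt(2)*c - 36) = sqrt(2)*c^3 - 17*c^2 + 4*sqrt(2)*c^2 - 28*c + 13*sqrt(2)*c - 40*sqrt(2) - 36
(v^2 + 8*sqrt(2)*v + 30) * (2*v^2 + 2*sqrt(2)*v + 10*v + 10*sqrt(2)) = 2*v^4 + 10*v^3 + 18*sqrt(2)*v^3 + 92*v^2 + 90*sqrt(2)*v^2 + 60*sqrt(2)*v + 460*v + 300*sqrt(2)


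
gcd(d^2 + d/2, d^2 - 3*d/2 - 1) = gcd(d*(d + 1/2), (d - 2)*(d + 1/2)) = d + 1/2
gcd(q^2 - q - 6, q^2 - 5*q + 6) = q - 3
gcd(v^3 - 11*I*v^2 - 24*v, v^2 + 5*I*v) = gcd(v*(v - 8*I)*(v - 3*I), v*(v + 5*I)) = v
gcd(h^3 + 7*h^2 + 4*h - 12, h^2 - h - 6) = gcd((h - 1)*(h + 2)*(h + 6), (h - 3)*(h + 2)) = h + 2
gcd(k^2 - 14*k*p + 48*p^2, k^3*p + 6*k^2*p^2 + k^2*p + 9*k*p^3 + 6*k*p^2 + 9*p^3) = 1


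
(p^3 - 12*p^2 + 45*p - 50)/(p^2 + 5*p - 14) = (p^2 - 10*p + 25)/(p + 7)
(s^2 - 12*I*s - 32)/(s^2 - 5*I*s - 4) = (s - 8*I)/(s - I)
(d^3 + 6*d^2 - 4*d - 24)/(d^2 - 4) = d + 6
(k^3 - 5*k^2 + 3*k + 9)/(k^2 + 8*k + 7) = (k^2 - 6*k + 9)/(k + 7)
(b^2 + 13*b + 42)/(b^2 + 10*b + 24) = (b + 7)/(b + 4)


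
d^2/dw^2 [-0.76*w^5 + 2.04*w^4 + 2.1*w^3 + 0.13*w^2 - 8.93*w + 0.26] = -15.2*w^3 + 24.48*w^2 + 12.6*w + 0.26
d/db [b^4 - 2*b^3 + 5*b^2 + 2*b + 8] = 4*b^3 - 6*b^2 + 10*b + 2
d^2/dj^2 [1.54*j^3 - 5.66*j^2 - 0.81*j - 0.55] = 9.24*j - 11.32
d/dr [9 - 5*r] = -5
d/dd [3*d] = 3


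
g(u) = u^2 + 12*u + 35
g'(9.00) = 30.00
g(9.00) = 224.00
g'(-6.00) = 0.00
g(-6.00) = -1.00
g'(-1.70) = 8.60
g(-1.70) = 17.49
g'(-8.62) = -5.24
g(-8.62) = 5.86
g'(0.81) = 13.62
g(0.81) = 45.38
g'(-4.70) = 2.60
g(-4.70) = 0.69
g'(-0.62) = 10.76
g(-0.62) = 27.94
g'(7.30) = 26.60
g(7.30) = 175.89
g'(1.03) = 14.06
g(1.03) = 48.42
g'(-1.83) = 8.34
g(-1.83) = 16.39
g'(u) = 2*u + 12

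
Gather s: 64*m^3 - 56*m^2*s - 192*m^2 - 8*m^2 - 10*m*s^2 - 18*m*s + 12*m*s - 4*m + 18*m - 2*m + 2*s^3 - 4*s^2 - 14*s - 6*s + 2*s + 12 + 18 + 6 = 64*m^3 - 200*m^2 + 12*m + 2*s^3 + s^2*(-10*m - 4) + s*(-56*m^2 - 6*m - 18) + 36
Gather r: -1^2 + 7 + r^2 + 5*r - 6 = r^2 + 5*r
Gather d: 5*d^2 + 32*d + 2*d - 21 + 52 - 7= 5*d^2 + 34*d + 24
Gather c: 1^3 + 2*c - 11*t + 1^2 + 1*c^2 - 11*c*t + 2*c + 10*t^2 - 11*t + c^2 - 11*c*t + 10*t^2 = 2*c^2 + c*(4 - 22*t) + 20*t^2 - 22*t + 2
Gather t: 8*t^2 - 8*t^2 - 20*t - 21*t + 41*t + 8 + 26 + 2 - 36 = 0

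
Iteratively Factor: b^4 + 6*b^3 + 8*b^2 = (b)*(b^3 + 6*b^2 + 8*b) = b^2*(b^2 + 6*b + 8) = b^2*(b + 4)*(b + 2)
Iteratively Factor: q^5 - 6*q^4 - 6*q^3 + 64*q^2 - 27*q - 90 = (q - 3)*(q^4 - 3*q^3 - 15*q^2 + 19*q + 30) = (q - 5)*(q - 3)*(q^3 + 2*q^2 - 5*q - 6) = (q - 5)*(q - 3)*(q + 1)*(q^2 + q - 6) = (q - 5)*(q - 3)*(q + 1)*(q + 3)*(q - 2)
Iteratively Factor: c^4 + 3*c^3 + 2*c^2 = (c)*(c^3 + 3*c^2 + 2*c) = c*(c + 1)*(c^2 + 2*c) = c^2*(c + 1)*(c + 2)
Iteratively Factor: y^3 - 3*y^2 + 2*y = (y)*(y^2 - 3*y + 2) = y*(y - 1)*(y - 2)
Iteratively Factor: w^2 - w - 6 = (w + 2)*(w - 3)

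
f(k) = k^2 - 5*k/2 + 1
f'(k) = 2*k - 5/2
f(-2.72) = 15.20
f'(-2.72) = -7.94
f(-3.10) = 18.36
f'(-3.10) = -8.70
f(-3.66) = 23.55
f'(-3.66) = -9.82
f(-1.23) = 5.59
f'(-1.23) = -4.96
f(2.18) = 0.30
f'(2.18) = 1.86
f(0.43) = 0.11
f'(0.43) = -1.64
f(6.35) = 25.45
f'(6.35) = 10.20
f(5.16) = 14.73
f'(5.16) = 7.82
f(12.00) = 115.00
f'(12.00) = 21.50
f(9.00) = 59.50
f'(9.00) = 15.50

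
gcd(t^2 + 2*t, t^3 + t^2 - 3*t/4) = t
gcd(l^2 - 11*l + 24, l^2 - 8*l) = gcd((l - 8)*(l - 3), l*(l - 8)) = l - 8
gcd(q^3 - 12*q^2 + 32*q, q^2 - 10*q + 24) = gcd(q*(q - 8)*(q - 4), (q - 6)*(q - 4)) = q - 4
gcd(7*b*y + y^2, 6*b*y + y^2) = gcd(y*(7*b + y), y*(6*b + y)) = y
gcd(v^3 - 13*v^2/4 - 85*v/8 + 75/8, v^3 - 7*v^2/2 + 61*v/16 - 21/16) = v - 3/4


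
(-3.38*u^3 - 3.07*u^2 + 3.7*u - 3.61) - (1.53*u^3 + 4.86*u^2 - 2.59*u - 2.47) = -4.91*u^3 - 7.93*u^2 + 6.29*u - 1.14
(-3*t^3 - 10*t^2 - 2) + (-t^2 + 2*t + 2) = -3*t^3 - 11*t^2 + 2*t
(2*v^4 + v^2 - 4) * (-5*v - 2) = -10*v^5 - 4*v^4 - 5*v^3 - 2*v^2 + 20*v + 8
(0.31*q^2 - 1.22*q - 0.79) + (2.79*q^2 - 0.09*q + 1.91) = 3.1*q^2 - 1.31*q + 1.12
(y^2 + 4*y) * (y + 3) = y^3 + 7*y^2 + 12*y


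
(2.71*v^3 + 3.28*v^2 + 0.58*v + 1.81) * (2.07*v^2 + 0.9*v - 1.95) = 5.6097*v^5 + 9.2286*v^4 - 1.1319*v^3 - 2.1273*v^2 + 0.498*v - 3.5295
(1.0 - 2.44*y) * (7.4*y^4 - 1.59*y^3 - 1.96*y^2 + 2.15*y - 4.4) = -18.056*y^5 + 11.2796*y^4 + 3.1924*y^3 - 7.206*y^2 + 12.886*y - 4.4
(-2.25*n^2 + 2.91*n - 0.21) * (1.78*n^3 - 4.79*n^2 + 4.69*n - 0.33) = -4.005*n^5 + 15.9573*n^4 - 24.8652*n^3 + 15.3963*n^2 - 1.9452*n + 0.0693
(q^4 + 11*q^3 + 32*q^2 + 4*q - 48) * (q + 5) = q^5 + 16*q^4 + 87*q^3 + 164*q^2 - 28*q - 240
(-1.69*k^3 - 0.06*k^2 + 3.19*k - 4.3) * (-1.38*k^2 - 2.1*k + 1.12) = 2.3322*k^5 + 3.6318*k^4 - 6.169*k^3 - 0.8322*k^2 + 12.6028*k - 4.816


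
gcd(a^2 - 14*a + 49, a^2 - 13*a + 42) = a - 7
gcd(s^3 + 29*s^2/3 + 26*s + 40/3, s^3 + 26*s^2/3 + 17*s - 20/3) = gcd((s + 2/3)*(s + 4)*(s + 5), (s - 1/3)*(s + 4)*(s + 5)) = s^2 + 9*s + 20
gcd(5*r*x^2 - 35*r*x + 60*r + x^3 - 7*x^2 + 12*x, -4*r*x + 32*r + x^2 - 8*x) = 1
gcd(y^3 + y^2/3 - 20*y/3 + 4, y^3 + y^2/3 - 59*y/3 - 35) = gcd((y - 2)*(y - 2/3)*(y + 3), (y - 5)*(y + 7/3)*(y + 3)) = y + 3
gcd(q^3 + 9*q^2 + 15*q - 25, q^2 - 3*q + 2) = q - 1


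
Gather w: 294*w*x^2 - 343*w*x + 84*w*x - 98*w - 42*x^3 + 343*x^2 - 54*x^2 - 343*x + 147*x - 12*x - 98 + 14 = w*(294*x^2 - 259*x - 98) - 42*x^3 + 289*x^2 - 208*x - 84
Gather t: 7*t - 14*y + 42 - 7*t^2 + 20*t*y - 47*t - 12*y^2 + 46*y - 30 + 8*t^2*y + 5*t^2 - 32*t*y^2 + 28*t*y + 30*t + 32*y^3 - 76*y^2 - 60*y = t^2*(8*y - 2) + t*(-32*y^2 + 48*y - 10) + 32*y^3 - 88*y^2 - 28*y + 12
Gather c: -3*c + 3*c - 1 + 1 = 0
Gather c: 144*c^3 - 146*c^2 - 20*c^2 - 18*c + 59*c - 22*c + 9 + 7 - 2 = 144*c^3 - 166*c^2 + 19*c + 14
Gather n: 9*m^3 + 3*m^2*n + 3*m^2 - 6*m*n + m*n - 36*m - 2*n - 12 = 9*m^3 + 3*m^2 - 36*m + n*(3*m^2 - 5*m - 2) - 12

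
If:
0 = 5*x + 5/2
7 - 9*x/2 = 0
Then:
No Solution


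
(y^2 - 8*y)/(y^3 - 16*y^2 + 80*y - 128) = y/(y^2 - 8*y + 16)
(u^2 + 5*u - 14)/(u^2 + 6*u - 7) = (u - 2)/(u - 1)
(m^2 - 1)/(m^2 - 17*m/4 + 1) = 4*(m^2 - 1)/(4*m^2 - 17*m + 4)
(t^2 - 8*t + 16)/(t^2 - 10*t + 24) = (t - 4)/(t - 6)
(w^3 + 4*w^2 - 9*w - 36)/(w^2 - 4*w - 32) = (w^2 - 9)/(w - 8)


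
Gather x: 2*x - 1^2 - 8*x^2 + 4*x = -8*x^2 + 6*x - 1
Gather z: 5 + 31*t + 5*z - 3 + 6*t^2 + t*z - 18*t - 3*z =6*t^2 + 13*t + z*(t + 2) + 2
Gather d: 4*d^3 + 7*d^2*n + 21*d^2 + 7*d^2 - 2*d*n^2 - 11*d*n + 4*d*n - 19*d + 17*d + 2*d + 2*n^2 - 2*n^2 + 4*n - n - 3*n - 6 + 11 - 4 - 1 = 4*d^3 + d^2*(7*n + 28) + d*(-2*n^2 - 7*n)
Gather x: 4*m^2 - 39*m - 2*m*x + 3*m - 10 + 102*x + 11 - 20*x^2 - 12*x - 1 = 4*m^2 - 36*m - 20*x^2 + x*(90 - 2*m)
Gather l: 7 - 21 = -14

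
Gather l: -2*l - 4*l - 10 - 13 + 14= -6*l - 9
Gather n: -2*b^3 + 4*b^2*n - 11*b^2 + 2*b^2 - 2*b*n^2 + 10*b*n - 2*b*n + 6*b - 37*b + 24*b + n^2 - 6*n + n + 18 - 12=-2*b^3 - 9*b^2 - 7*b + n^2*(1 - 2*b) + n*(4*b^2 + 8*b - 5) + 6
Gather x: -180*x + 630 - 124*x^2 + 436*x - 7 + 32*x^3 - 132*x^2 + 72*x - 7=32*x^3 - 256*x^2 + 328*x + 616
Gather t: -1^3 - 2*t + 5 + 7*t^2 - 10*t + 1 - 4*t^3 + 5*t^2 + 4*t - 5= -4*t^3 + 12*t^2 - 8*t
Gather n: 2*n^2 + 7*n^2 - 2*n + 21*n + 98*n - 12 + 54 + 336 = 9*n^2 + 117*n + 378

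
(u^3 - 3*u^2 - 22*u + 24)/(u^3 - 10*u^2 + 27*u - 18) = (u + 4)/(u - 3)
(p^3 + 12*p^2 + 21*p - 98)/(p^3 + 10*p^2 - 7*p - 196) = (p - 2)/(p - 4)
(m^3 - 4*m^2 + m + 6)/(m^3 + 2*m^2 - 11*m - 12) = (m - 2)/(m + 4)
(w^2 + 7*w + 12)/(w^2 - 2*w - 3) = (w^2 + 7*w + 12)/(w^2 - 2*w - 3)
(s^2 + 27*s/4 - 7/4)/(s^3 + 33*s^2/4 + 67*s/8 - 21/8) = 2/(2*s + 3)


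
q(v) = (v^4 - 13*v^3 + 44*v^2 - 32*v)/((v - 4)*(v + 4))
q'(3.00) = -2.10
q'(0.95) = -1.31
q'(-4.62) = 602.11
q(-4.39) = 751.73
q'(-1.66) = 27.51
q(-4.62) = 528.50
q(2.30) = -2.71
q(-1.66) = -18.23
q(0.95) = 0.07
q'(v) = (4*v^3 - 39*v^2 + 88*v - 32)/((v - 4)*(v + 4)) - (v^4 - 13*v^3 + 44*v^2 - 32*v)/((v - 4)*(v + 4)^2) - (v^4 - 13*v^3 + 44*v^2 - 32*v)/((v - 4)^2*(v + 4))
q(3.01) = -4.31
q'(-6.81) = 3.77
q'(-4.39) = 1556.13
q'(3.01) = -2.10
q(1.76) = -1.45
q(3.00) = -4.29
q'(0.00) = 2.00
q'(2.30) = -2.35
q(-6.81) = 280.32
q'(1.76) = -2.25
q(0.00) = 0.00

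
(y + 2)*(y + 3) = y^2 + 5*y + 6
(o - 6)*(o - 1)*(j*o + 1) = j*o^3 - 7*j*o^2 + 6*j*o + o^2 - 7*o + 6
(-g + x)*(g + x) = -g^2 + x^2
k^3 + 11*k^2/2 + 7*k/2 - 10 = (k - 1)*(k + 5/2)*(k + 4)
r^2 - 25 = (r - 5)*(r + 5)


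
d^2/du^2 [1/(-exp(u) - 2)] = (2 - exp(u))*exp(u)/(exp(u) + 2)^3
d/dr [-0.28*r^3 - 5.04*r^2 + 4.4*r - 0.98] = -0.84*r^2 - 10.08*r + 4.4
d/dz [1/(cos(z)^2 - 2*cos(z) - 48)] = 2*(cos(z) - 1)*sin(z)/(sin(z)^2 + 2*cos(z) + 47)^2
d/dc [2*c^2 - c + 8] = 4*c - 1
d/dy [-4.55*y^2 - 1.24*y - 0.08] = -9.1*y - 1.24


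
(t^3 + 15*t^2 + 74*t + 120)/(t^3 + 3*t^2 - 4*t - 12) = (t^3 + 15*t^2 + 74*t + 120)/(t^3 + 3*t^2 - 4*t - 12)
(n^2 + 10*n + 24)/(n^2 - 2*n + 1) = (n^2 + 10*n + 24)/(n^2 - 2*n + 1)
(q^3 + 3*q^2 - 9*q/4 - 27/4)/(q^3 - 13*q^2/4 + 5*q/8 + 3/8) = 2*(4*q^3 + 12*q^2 - 9*q - 27)/(8*q^3 - 26*q^2 + 5*q + 3)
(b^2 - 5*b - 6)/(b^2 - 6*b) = (b + 1)/b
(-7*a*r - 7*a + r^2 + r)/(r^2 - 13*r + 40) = (-7*a*r - 7*a + r^2 + r)/(r^2 - 13*r + 40)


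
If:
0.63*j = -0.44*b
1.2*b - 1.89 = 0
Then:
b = 1.58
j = -1.10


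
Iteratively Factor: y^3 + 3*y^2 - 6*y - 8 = (y - 2)*(y^2 + 5*y + 4) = (y - 2)*(y + 1)*(y + 4)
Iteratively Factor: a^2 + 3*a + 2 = (a + 2)*(a + 1)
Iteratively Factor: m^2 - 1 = (m + 1)*(m - 1)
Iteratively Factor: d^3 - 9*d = (d - 3)*(d^2 + 3*d) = d*(d - 3)*(d + 3)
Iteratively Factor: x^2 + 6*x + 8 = (x + 4)*(x + 2)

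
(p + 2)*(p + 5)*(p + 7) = p^3 + 14*p^2 + 59*p + 70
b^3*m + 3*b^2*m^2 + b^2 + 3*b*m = b*(b + 3*m)*(b*m + 1)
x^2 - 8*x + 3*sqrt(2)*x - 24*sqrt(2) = (x - 8)*(x + 3*sqrt(2))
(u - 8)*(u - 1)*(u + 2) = u^3 - 7*u^2 - 10*u + 16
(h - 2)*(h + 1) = h^2 - h - 2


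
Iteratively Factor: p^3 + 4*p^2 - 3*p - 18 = (p + 3)*(p^2 + p - 6) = (p - 2)*(p + 3)*(p + 3)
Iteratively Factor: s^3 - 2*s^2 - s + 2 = (s - 1)*(s^2 - s - 2) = (s - 1)*(s + 1)*(s - 2)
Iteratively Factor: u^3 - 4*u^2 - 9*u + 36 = (u + 3)*(u^2 - 7*u + 12) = (u - 4)*(u + 3)*(u - 3)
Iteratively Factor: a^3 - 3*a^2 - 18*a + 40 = (a - 2)*(a^2 - a - 20) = (a - 5)*(a - 2)*(a + 4)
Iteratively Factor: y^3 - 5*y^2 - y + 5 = (y - 5)*(y^2 - 1) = (y - 5)*(y - 1)*(y + 1)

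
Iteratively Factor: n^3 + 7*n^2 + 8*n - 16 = (n + 4)*(n^2 + 3*n - 4) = (n + 4)^2*(n - 1)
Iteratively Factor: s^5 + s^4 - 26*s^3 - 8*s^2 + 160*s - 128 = (s - 2)*(s^4 + 3*s^3 - 20*s^2 - 48*s + 64) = (s - 2)*(s + 4)*(s^3 - s^2 - 16*s + 16) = (s - 4)*(s - 2)*(s + 4)*(s^2 + 3*s - 4) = (s - 4)*(s - 2)*(s - 1)*(s + 4)*(s + 4)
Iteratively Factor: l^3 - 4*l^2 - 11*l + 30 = (l - 5)*(l^2 + l - 6) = (l - 5)*(l - 2)*(l + 3)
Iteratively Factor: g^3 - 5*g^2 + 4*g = (g - 1)*(g^2 - 4*g) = g*(g - 1)*(g - 4)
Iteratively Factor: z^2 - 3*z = (z - 3)*(z)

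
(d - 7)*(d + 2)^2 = d^3 - 3*d^2 - 24*d - 28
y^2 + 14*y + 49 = (y + 7)^2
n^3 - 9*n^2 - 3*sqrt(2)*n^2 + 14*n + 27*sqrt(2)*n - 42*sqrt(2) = (n - 7)*(n - 2)*(n - 3*sqrt(2))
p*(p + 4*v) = p^2 + 4*p*v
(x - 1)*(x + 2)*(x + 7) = x^3 + 8*x^2 + 5*x - 14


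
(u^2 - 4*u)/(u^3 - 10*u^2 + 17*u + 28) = u/(u^2 - 6*u - 7)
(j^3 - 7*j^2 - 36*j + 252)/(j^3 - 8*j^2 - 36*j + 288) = (j - 7)/(j - 8)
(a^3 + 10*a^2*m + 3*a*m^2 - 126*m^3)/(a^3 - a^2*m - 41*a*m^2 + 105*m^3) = (a + 6*m)/(a - 5*m)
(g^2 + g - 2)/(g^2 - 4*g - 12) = (g - 1)/(g - 6)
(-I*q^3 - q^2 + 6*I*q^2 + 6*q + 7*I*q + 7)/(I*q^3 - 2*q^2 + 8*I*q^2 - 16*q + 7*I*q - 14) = (-q^2 + q*(7 + I) - 7*I)/(q^2 + q*(7 + 2*I) + 14*I)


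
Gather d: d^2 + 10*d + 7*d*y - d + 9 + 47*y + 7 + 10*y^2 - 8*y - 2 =d^2 + d*(7*y + 9) + 10*y^2 + 39*y + 14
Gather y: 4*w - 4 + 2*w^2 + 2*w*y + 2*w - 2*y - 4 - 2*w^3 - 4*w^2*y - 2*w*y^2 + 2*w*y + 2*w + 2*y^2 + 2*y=-2*w^3 + 2*w^2 + 8*w + y^2*(2 - 2*w) + y*(-4*w^2 + 4*w) - 8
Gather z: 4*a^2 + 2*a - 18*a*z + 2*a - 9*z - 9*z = 4*a^2 + 4*a + z*(-18*a - 18)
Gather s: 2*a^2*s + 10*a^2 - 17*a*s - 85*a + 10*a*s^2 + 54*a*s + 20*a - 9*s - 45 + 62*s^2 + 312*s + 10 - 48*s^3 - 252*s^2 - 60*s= 10*a^2 - 65*a - 48*s^3 + s^2*(10*a - 190) + s*(2*a^2 + 37*a + 243) - 35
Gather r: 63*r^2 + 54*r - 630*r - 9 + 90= 63*r^2 - 576*r + 81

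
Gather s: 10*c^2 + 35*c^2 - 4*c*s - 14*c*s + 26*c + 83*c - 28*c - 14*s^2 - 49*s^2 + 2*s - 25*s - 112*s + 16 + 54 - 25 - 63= 45*c^2 + 81*c - 63*s^2 + s*(-18*c - 135) - 18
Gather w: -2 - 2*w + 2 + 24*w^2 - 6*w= 24*w^2 - 8*w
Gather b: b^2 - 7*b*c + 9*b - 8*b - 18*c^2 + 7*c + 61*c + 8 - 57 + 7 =b^2 + b*(1 - 7*c) - 18*c^2 + 68*c - 42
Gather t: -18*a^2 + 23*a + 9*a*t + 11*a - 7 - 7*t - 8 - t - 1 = -18*a^2 + 34*a + t*(9*a - 8) - 16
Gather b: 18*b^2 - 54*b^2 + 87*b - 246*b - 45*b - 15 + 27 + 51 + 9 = -36*b^2 - 204*b + 72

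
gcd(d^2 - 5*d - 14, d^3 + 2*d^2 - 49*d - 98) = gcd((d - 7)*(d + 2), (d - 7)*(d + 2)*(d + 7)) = d^2 - 5*d - 14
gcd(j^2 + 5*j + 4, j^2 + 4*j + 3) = j + 1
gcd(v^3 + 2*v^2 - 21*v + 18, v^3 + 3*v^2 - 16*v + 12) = v^2 + 5*v - 6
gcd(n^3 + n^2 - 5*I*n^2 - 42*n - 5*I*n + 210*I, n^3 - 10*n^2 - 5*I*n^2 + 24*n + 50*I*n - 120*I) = n^2 + n*(-6 - 5*I) + 30*I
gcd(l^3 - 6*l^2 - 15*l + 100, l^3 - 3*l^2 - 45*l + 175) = l^2 - 10*l + 25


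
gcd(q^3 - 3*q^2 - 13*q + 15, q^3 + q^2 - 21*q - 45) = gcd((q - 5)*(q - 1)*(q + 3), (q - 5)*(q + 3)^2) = q^2 - 2*q - 15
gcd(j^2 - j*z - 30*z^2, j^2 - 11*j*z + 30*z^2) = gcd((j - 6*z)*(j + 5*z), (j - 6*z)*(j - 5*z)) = -j + 6*z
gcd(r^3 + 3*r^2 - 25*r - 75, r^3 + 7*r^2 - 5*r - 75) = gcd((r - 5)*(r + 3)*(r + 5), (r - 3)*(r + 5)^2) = r + 5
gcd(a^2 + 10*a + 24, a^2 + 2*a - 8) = a + 4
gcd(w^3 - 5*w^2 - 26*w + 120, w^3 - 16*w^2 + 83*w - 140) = w - 4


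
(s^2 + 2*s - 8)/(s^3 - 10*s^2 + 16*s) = (s + 4)/(s*(s - 8))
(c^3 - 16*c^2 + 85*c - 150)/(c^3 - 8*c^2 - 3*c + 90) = (c - 5)/(c + 3)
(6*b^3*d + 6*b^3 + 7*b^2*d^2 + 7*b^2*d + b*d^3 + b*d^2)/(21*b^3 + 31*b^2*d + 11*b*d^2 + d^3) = b*(6*b*d + 6*b + d^2 + d)/(21*b^2 + 10*b*d + d^2)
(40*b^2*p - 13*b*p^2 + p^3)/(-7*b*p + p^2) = (-40*b^2 + 13*b*p - p^2)/(7*b - p)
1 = 1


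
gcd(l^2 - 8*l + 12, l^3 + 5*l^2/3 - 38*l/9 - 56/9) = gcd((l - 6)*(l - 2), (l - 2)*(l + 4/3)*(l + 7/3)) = l - 2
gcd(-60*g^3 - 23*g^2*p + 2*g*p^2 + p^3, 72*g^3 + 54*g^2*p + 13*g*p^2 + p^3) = 12*g^2 + 7*g*p + p^2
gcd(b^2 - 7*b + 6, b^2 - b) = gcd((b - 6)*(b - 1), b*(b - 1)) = b - 1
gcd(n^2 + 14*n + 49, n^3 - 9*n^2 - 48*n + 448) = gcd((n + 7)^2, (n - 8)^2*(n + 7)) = n + 7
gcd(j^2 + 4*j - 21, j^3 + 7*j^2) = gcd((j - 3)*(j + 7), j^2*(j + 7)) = j + 7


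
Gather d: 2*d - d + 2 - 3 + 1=d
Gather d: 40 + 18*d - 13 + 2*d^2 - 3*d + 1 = 2*d^2 + 15*d + 28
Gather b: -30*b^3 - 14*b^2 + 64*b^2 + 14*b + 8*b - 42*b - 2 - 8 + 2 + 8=-30*b^3 + 50*b^2 - 20*b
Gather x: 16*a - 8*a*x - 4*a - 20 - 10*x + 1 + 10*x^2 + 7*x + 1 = 12*a + 10*x^2 + x*(-8*a - 3) - 18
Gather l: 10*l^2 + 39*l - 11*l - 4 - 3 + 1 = 10*l^2 + 28*l - 6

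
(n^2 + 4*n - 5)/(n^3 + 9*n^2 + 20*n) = (n - 1)/(n*(n + 4))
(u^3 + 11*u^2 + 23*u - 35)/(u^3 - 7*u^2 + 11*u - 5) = (u^2 + 12*u + 35)/(u^2 - 6*u + 5)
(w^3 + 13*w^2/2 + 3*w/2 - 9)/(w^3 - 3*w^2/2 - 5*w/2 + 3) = (w + 6)/(w - 2)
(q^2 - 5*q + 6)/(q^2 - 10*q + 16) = (q - 3)/(q - 8)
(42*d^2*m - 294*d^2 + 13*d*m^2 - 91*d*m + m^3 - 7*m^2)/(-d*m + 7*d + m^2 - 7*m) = (-42*d^2 - 13*d*m - m^2)/(d - m)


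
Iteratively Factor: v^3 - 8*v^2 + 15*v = (v)*(v^2 - 8*v + 15) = v*(v - 5)*(v - 3)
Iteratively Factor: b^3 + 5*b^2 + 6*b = (b)*(b^2 + 5*b + 6) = b*(b + 3)*(b + 2)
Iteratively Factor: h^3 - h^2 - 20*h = (h - 5)*(h^2 + 4*h) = h*(h - 5)*(h + 4)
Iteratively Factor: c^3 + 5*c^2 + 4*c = (c)*(c^2 + 5*c + 4) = c*(c + 1)*(c + 4)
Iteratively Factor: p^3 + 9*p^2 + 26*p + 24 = (p + 4)*(p^2 + 5*p + 6) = (p + 3)*(p + 4)*(p + 2)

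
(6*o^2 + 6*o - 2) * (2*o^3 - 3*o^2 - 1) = 12*o^5 - 6*o^4 - 22*o^3 - 6*o + 2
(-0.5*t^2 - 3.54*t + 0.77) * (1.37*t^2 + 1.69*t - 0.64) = -0.685*t^4 - 5.6948*t^3 - 4.6077*t^2 + 3.5669*t - 0.4928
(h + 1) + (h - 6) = 2*h - 5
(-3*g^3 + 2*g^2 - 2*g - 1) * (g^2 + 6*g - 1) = -3*g^5 - 16*g^4 + 13*g^3 - 15*g^2 - 4*g + 1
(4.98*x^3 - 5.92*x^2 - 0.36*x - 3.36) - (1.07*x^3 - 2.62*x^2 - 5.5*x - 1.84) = 3.91*x^3 - 3.3*x^2 + 5.14*x - 1.52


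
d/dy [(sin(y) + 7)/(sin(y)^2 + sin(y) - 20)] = (-14*sin(y) + cos(y)^2 - 28)*cos(y)/(sin(y)^2 + sin(y) - 20)^2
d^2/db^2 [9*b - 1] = 0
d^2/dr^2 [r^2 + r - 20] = 2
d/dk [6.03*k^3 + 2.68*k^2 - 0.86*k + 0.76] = 18.09*k^2 + 5.36*k - 0.86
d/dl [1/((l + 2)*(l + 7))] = (-2*l - 9)/(l^4 + 18*l^3 + 109*l^2 + 252*l + 196)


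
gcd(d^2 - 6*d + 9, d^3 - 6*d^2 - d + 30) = d - 3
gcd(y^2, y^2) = y^2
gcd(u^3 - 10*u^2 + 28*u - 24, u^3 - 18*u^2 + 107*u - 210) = u - 6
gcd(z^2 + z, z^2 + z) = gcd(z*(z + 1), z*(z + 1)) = z^2 + z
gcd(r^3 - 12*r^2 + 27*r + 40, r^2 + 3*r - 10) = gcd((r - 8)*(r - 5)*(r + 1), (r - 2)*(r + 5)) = 1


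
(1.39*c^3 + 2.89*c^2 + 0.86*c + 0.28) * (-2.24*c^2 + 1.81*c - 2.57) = -3.1136*c^5 - 3.9577*c^4 - 0.267799999999999*c^3 - 6.4979*c^2 - 1.7034*c - 0.7196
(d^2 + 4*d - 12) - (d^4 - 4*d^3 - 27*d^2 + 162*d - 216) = -d^4 + 4*d^3 + 28*d^2 - 158*d + 204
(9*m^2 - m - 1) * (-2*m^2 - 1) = -18*m^4 + 2*m^3 - 7*m^2 + m + 1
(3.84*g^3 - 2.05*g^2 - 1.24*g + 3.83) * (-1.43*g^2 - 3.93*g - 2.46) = -5.4912*g^5 - 12.1597*g^4 + 0.383300000000001*g^3 + 4.4393*g^2 - 12.0015*g - 9.4218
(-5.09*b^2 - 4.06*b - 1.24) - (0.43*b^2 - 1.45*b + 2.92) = -5.52*b^2 - 2.61*b - 4.16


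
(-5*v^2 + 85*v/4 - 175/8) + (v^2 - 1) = -4*v^2 + 85*v/4 - 183/8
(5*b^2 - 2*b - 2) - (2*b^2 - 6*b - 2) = 3*b^2 + 4*b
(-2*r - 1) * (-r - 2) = 2*r^2 + 5*r + 2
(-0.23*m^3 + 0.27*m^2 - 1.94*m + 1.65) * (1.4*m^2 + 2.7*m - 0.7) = -0.322*m^5 - 0.243*m^4 - 1.826*m^3 - 3.117*m^2 + 5.813*m - 1.155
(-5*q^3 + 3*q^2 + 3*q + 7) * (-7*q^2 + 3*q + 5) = 35*q^5 - 36*q^4 - 37*q^3 - 25*q^2 + 36*q + 35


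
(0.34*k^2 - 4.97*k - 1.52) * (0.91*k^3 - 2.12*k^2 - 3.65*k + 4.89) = 0.3094*k^5 - 5.2435*k^4 + 7.9122*k^3 + 23.0255*k^2 - 18.7553*k - 7.4328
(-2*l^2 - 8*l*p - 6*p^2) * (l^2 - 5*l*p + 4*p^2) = -2*l^4 + 2*l^3*p + 26*l^2*p^2 - 2*l*p^3 - 24*p^4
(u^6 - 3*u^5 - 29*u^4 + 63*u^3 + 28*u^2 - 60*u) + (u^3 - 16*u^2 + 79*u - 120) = u^6 - 3*u^5 - 29*u^4 + 64*u^3 + 12*u^2 + 19*u - 120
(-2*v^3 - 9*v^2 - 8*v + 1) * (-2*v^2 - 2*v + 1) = 4*v^5 + 22*v^4 + 32*v^3 + 5*v^2 - 10*v + 1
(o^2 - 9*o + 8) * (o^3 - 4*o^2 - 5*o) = o^5 - 13*o^4 + 39*o^3 + 13*o^2 - 40*o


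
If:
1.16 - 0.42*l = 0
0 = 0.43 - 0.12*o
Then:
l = 2.76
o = 3.58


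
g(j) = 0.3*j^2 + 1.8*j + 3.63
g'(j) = 0.6*j + 1.8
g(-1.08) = 2.04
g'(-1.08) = 1.15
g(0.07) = 3.76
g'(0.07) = 1.84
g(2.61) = 10.37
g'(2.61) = 3.37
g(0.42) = 4.44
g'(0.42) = 2.05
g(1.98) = 8.37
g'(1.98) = 2.99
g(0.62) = 4.86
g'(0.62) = 2.17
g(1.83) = 7.93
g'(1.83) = 2.90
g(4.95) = 19.89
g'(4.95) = 4.77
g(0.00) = 3.63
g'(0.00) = 1.80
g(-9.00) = 11.73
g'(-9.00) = -3.60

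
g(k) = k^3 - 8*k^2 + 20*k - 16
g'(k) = 3*k^2 - 16*k + 20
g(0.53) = -7.50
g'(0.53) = 12.36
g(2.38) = -0.23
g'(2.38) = -1.09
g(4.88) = 7.30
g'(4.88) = 13.36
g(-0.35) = -24.02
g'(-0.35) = 25.97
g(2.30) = -0.15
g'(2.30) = -0.93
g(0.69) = -5.68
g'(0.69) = 10.39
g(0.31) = -10.54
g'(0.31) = 15.33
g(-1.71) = -78.59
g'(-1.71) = 56.13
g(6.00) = 32.00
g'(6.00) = 32.00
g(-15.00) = -5491.00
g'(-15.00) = 935.00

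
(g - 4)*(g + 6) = g^2 + 2*g - 24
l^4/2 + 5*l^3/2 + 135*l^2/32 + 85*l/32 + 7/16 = (l/2 + 1)*(l + 1/4)*(l + 1)*(l + 7/4)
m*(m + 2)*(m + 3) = m^3 + 5*m^2 + 6*m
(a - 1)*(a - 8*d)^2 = a^3 - 16*a^2*d - a^2 + 64*a*d^2 + 16*a*d - 64*d^2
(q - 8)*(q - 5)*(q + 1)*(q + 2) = q^4 - 10*q^3 + 3*q^2 + 94*q + 80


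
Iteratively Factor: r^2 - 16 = (r - 4)*(r + 4)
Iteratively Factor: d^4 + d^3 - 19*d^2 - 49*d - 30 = (d - 5)*(d^3 + 6*d^2 + 11*d + 6) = (d - 5)*(d + 3)*(d^2 + 3*d + 2) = (d - 5)*(d + 1)*(d + 3)*(d + 2)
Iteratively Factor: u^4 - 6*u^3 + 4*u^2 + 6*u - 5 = (u + 1)*(u^3 - 7*u^2 + 11*u - 5) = (u - 1)*(u + 1)*(u^2 - 6*u + 5) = (u - 5)*(u - 1)*(u + 1)*(u - 1)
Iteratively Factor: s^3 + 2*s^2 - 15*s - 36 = (s + 3)*(s^2 - s - 12) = (s - 4)*(s + 3)*(s + 3)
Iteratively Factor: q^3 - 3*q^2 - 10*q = (q - 5)*(q^2 + 2*q) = (q - 5)*(q + 2)*(q)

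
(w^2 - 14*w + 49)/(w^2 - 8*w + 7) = (w - 7)/(w - 1)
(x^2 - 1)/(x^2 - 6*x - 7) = (x - 1)/(x - 7)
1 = 1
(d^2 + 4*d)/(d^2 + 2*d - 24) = d*(d + 4)/(d^2 + 2*d - 24)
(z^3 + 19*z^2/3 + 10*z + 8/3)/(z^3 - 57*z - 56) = (3*z^3 + 19*z^2 + 30*z + 8)/(3*(z^3 - 57*z - 56))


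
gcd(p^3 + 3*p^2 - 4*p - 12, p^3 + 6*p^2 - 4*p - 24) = p^2 - 4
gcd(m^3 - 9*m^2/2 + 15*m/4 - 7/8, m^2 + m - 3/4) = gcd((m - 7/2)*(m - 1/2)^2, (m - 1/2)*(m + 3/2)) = m - 1/2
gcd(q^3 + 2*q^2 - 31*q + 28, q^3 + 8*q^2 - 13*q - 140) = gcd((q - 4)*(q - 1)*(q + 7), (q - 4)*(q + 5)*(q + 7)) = q^2 + 3*q - 28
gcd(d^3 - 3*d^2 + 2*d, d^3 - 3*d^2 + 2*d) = d^3 - 3*d^2 + 2*d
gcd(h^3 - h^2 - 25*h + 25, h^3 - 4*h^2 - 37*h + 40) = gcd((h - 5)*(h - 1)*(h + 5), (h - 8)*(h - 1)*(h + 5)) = h^2 + 4*h - 5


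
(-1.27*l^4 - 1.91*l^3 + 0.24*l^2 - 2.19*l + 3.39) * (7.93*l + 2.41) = -10.0711*l^5 - 18.207*l^4 - 2.6999*l^3 - 16.7883*l^2 + 21.6048*l + 8.1699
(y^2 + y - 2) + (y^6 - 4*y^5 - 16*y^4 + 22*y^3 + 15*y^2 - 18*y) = y^6 - 4*y^5 - 16*y^4 + 22*y^3 + 16*y^2 - 17*y - 2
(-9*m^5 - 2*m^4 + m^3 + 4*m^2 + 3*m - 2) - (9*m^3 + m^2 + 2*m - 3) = -9*m^5 - 2*m^4 - 8*m^3 + 3*m^2 + m + 1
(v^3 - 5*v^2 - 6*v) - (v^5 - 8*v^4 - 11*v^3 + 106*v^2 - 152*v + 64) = -v^5 + 8*v^4 + 12*v^3 - 111*v^2 + 146*v - 64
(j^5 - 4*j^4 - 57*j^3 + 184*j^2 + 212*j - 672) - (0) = j^5 - 4*j^4 - 57*j^3 + 184*j^2 + 212*j - 672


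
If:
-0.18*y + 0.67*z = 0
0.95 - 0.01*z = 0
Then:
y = 353.61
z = 95.00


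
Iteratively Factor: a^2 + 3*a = (a)*(a + 3)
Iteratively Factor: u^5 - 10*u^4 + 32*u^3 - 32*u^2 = (u - 4)*(u^4 - 6*u^3 + 8*u^2) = (u - 4)*(u - 2)*(u^3 - 4*u^2) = (u - 4)^2*(u - 2)*(u^2) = u*(u - 4)^2*(u - 2)*(u)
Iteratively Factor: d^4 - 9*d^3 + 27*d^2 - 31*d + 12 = (d - 4)*(d^3 - 5*d^2 + 7*d - 3) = (d - 4)*(d - 1)*(d^2 - 4*d + 3) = (d - 4)*(d - 3)*(d - 1)*(d - 1)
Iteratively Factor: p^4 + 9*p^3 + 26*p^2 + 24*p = (p + 2)*(p^3 + 7*p^2 + 12*p) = (p + 2)*(p + 4)*(p^2 + 3*p) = (p + 2)*(p + 3)*(p + 4)*(p)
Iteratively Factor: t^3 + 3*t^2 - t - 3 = (t + 3)*(t^2 - 1) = (t - 1)*(t + 3)*(t + 1)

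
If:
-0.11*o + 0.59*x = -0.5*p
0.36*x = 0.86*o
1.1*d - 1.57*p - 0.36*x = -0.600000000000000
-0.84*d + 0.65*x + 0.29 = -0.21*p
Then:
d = 0.09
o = -0.22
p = 0.56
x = -0.52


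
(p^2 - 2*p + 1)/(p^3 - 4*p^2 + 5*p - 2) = 1/(p - 2)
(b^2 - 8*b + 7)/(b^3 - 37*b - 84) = (b - 1)/(b^2 + 7*b + 12)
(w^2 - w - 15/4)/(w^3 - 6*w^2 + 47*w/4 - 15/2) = (2*w + 3)/(2*w^2 - 7*w + 6)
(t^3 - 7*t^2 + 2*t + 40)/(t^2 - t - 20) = (t^2 - 2*t - 8)/(t + 4)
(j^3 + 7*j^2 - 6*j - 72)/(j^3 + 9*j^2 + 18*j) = (j^2 + j - 12)/(j*(j + 3))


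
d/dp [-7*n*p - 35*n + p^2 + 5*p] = -7*n + 2*p + 5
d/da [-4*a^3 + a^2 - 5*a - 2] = -12*a^2 + 2*a - 5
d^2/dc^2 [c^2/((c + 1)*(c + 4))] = 2*(-5*c^3 - 12*c^2 + 16)/(c^6 + 15*c^5 + 87*c^4 + 245*c^3 + 348*c^2 + 240*c + 64)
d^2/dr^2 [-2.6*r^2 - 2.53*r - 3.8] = -5.20000000000000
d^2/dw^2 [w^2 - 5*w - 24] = 2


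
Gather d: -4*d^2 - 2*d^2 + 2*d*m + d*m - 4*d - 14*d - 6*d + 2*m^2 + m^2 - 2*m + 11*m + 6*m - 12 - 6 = -6*d^2 + d*(3*m - 24) + 3*m^2 + 15*m - 18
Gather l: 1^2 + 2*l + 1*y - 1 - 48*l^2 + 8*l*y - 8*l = -48*l^2 + l*(8*y - 6) + y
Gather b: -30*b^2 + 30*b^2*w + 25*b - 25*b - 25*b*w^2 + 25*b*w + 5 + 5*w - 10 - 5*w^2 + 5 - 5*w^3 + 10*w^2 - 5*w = b^2*(30*w - 30) + b*(-25*w^2 + 25*w) - 5*w^3 + 5*w^2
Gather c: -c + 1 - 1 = -c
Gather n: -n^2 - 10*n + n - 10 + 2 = -n^2 - 9*n - 8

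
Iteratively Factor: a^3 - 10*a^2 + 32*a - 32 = (a - 4)*(a^2 - 6*a + 8) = (a - 4)^2*(a - 2)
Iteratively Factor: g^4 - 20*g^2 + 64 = (g - 2)*(g^3 + 2*g^2 - 16*g - 32) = (g - 4)*(g - 2)*(g^2 + 6*g + 8) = (g - 4)*(g - 2)*(g + 2)*(g + 4)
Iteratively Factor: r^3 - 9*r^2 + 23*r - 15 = (r - 3)*(r^2 - 6*r + 5) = (r - 3)*(r - 1)*(r - 5)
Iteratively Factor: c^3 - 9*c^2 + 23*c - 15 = (c - 5)*(c^2 - 4*c + 3) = (c - 5)*(c - 3)*(c - 1)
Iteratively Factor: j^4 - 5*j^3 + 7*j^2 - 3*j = (j)*(j^3 - 5*j^2 + 7*j - 3) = j*(j - 1)*(j^2 - 4*j + 3) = j*(j - 1)^2*(j - 3)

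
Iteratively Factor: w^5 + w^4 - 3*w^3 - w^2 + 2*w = (w - 1)*(w^4 + 2*w^3 - w^2 - 2*w) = (w - 1)^2*(w^3 + 3*w^2 + 2*w) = (w - 1)^2*(w + 1)*(w^2 + 2*w) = (w - 1)^2*(w + 1)*(w + 2)*(w)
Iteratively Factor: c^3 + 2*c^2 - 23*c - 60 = (c + 4)*(c^2 - 2*c - 15) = (c - 5)*(c + 4)*(c + 3)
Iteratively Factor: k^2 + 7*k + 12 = (k + 3)*(k + 4)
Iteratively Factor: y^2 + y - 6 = (y + 3)*(y - 2)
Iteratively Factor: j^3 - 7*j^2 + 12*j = (j - 3)*(j^2 - 4*j) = j*(j - 3)*(j - 4)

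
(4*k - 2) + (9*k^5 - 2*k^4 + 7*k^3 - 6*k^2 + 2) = 9*k^5 - 2*k^4 + 7*k^3 - 6*k^2 + 4*k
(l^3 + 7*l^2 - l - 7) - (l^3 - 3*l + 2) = 7*l^2 + 2*l - 9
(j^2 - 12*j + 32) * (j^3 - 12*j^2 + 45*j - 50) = j^5 - 24*j^4 + 221*j^3 - 974*j^2 + 2040*j - 1600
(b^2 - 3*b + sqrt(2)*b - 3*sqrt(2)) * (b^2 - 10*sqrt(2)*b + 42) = b^4 - 9*sqrt(2)*b^3 - 3*b^3 + 22*b^2 + 27*sqrt(2)*b^2 - 66*b + 42*sqrt(2)*b - 126*sqrt(2)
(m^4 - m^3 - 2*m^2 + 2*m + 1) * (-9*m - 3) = -9*m^5 + 6*m^4 + 21*m^3 - 12*m^2 - 15*m - 3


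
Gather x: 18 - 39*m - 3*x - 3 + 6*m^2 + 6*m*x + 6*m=6*m^2 - 33*m + x*(6*m - 3) + 15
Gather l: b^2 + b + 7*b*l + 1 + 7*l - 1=b^2 + b + l*(7*b + 7)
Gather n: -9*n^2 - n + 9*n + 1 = -9*n^2 + 8*n + 1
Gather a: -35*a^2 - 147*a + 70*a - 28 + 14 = -35*a^2 - 77*a - 14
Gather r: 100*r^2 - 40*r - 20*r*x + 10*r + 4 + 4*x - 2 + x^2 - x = 100*r^2 + r*(-20*x - 30) + x^2 + 3*x + 2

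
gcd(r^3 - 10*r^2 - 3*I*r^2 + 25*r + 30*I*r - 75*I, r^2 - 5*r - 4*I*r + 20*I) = r - 5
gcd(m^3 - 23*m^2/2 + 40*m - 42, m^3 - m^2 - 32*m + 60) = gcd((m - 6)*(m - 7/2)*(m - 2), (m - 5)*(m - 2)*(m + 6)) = m - 2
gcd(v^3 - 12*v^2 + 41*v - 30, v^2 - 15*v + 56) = 1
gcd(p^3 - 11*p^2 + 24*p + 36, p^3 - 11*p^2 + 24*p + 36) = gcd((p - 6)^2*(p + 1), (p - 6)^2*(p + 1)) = p^3 - 11*p^2 + 24*p + 36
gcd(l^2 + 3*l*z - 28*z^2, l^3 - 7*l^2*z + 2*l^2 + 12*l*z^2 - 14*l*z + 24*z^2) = -l + 4*z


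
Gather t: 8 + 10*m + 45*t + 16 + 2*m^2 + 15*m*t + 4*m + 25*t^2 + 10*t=2*m^2 + 14*m + 25*t^2 + t*(15*m + 55) + 24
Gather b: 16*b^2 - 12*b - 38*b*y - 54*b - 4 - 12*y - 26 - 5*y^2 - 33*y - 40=16*b^2 + b*(-38*y - 66) - 5*y^2 - 45*y - 70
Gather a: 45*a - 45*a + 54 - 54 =0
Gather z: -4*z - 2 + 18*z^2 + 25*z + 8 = 18*z^2 + 21*z + 6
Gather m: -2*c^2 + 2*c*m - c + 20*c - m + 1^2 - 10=-2*c^2 + 19*c + m*(2*c - 1) - 9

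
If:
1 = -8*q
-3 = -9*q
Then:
No Solution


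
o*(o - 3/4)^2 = o^3 - 3*o^2/2 + 9*o/16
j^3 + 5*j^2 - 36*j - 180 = (j - 6)*(j + 5)*(j + 6)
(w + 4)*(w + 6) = w^2 + 10*w + 24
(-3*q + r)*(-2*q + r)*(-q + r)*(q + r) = -6*q^4 + 5*q^3*r + 5*q^2*r^2 - 5*q*r^3 + r^4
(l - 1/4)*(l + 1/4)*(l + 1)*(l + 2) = l^4 + 3*l^3 + 31*l^2/16 - 3*l/16 - 1/8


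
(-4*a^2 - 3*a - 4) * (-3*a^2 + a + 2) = 12*a^4 + 5*a^3 + a^2 - 10*a - 8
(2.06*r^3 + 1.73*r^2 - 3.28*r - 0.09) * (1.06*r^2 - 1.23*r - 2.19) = 2.1836*r^5 - 0.7*r^4 - 10.1161*r^3 + 0.1503*r^2 + 7.2939*r + 0.1971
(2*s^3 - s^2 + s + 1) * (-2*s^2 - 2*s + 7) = -4*s^5 - 2*s^4 + 14*s^3 - 11*s^2 + 5*s + 7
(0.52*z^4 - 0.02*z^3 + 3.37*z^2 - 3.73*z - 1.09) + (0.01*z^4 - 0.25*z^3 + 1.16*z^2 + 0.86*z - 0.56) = 0.53*z^4 - 0.27*z^3 + 4.53*z^2 - 2.87*z - 1.65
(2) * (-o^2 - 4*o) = -2*o^2 - 8*o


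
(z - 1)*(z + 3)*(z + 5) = z^3 + 7*z^2 + 7*z - 15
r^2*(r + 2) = r^3 + 2*r^2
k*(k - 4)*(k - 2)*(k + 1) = k^4 - 5*k^3 + 2*k^2 + 8*k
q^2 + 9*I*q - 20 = (q + 4*I)*(q + 5*I)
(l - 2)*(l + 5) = l^2 + 3*l - 10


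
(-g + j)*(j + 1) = -g*j - g + j^2 + j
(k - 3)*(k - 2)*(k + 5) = k^3 - 19*k + 30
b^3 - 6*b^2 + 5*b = b*(b - 5)*(b - 1)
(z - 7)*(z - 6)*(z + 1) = z^3 - 12*z^2 + 29*z + 42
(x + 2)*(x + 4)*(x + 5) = x^3 + 11*x^2 + 38*x + 40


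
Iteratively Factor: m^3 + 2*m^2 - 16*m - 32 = (m + 4)*(m^2 - 2*m - 8) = (m - 4)*(m + 4)*(m + 2)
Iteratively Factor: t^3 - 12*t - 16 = (t + 2)*(t^2 - 2*t - 8) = (t - 4)*(t + 2)*(t + 2)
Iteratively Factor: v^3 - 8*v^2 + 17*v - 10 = (v - 5)*(v^2 - 3*v + 2) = (v - 5)*(v - 1)*(v - 2)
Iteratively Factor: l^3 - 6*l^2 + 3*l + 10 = (l - 5)*(l^2 - l - 2) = (l - 5)*(l + 1)*(l - 2)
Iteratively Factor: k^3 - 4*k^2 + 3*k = (k - 3)*(k^2 - k) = (k - 3)*(k - 1)*(k)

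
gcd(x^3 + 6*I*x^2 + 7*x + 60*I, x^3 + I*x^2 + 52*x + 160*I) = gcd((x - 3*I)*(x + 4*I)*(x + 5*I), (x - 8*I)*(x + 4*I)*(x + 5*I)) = x^2 + 9*I*x - 20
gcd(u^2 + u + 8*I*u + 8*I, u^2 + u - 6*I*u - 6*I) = u + 1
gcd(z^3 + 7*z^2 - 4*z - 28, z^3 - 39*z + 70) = z^2 + 5*z - 14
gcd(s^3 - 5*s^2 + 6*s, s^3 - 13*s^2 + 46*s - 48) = s^2 - 5*s + 6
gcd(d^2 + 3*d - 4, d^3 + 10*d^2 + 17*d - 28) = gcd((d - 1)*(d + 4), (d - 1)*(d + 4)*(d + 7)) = d^2 + 3*d - 4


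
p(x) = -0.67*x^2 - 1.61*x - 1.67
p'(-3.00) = 2.41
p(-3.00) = -2.87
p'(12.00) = -17.69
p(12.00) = -117.47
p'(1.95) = -4.22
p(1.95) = -7.36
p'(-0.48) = -0.97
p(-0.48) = -1.05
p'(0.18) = -1.85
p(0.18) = -1.98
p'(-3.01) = 2.42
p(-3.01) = -2.89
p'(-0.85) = -0.47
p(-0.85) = -0.79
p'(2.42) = -4.85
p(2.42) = -9.49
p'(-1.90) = 0.94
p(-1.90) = -1.03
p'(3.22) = -5.92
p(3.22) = -13.80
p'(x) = -1.34*x - 1.61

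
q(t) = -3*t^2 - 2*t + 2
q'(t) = -6*t - 2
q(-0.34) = 2.33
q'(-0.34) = 0.04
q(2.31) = -18.63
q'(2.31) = -15.86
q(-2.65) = -13.77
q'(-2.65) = 13.90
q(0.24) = 1.35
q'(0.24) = -3.44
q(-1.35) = -0.77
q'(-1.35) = 6.10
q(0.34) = 0.97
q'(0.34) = -4.04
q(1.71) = -10.19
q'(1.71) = -12.26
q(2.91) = -29.22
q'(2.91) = -19.46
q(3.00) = -31.00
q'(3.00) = -20.00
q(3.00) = -31.00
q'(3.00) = -20.00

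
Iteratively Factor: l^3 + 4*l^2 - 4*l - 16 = (l + 2)*(l^2 + 2*l - 8) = (l - 2)*(l + 2)*(l + 4)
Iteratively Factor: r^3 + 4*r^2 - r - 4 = (r + 4)*(r^2 - 1) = (r - 1)*(r + 4)*(r + 1)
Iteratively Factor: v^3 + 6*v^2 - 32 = (v + 4)*(v^2 + 2*v - 8) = (v + 4)^2*(v - 2)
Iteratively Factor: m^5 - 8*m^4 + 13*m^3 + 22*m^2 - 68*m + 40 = (m - 1)*(m^4 - 7*m^3 + 6*m^2 + 28*m - 40) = (m - 1)*(m + 2)*(m^3 - 9*m^2 + 24*m - 20) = (m - 2)*(m - 1)*(m + 2)*(m^2 - 7*m + 10) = (m - 2)^2*(m - 1)*(m + 2)*(m - 5)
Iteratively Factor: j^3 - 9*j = (j)*(j^2 - 9) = j*(j - 3)*(j + 3)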